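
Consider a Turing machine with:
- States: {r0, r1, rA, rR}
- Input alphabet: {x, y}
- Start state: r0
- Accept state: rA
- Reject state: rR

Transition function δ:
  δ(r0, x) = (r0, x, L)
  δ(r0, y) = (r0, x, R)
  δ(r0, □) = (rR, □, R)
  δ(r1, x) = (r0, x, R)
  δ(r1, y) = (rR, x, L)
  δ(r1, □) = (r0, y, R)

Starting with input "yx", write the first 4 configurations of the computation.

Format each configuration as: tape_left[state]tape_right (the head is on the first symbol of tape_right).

Transitions applied:
Step 1: δ(r0, y) = (r0, x, R)
Step 2: δ(r0, x) = (r0, x, L)
Step 3: δ(r0, x) = (r0, x, L)

The first 4 configurations are:
[r0]yx ⊢ x[r0]x ⊢ [r0]xx ⊢ [r0]□xx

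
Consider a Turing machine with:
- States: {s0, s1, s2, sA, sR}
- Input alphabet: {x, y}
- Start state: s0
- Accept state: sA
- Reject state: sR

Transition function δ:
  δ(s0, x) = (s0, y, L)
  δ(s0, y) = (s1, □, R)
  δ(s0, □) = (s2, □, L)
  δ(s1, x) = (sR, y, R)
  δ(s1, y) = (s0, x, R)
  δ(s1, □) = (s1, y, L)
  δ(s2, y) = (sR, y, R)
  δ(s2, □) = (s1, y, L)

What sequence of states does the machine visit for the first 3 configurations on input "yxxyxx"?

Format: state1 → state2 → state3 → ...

Execution trace:
Initial: [s0]yxxyxx
Step 1: δ(s0, y) = (s1, □, R) → □[s1]xxyxx
Step 2: δ(s1, x) = (sR, y, R) → □y[sR]xyxx

The machine reaches the reject state sR and halts.

State sequence: s0 → s1 → sR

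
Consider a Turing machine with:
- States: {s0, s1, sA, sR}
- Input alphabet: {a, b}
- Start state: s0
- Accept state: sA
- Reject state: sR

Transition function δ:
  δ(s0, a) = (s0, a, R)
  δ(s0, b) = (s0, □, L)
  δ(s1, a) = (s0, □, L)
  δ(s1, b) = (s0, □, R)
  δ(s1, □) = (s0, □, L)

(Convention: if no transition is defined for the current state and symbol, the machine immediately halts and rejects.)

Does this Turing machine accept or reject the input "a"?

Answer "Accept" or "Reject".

Execution trace:
Initial: [s0]a
Step 1: δ(s0, a) = (s0, a, R) → a[s0]□

No transition is defined for δ(s0, □). By convention the machine halts and rejects.

Answer: Reject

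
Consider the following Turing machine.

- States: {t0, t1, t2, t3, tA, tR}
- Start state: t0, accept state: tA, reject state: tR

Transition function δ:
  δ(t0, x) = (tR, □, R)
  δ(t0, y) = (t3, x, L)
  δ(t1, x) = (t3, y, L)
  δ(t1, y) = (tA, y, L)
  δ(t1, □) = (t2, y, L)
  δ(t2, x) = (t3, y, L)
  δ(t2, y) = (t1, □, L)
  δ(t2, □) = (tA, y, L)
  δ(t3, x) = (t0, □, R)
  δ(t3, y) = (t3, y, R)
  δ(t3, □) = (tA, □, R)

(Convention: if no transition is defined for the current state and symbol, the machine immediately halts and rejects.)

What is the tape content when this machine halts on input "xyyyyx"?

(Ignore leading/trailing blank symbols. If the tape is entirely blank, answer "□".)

Execution trace:
Initial: [t0]xyyyyx
Step 1: δ(t0, x) = (tR, □, R) → □[tR]yyyyx

The machine reaches the reject state tR and halts.

Final tape (ignoring leading/trailing blanks): yyyyx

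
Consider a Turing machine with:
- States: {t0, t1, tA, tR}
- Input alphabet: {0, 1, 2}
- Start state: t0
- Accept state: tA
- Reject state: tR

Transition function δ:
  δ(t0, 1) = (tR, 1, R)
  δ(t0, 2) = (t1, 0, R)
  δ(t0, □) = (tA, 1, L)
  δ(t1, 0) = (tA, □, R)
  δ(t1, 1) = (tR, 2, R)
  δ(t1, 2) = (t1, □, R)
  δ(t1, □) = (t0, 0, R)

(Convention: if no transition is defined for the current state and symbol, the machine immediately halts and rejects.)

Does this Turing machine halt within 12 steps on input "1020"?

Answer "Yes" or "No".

Execution trace:
Initial: [t0]1020
Step 1: δ(t0, 1) = (tR, 1, R) → 1[tR]020

The machine reaches the reject state tR and halts.
The machine halted after 1 step (within the 12-step bound).

Answer: Yes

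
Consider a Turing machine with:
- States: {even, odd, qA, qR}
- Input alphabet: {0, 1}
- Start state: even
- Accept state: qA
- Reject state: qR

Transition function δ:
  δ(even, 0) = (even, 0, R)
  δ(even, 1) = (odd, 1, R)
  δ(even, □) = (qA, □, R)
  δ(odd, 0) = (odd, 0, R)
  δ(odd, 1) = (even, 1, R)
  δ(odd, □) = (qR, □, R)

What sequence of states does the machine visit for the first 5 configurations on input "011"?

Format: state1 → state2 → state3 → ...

Execution trace:
Initial: [even]011
Step 1: δ(even, 0) = (even, 0, R) → 0[even]11
Step 2: δ(even, 1) = (odd, 1, R) → 01[odd]1
Step 3: δ(odd, 1) = (even, 1, R) → 011[even]□
Step 4: δ(even, □) = (qA, □, R) → 011□[qA]□

The machine reaches the accept state qA and halts.

State sequence: even → even → odd → even → qA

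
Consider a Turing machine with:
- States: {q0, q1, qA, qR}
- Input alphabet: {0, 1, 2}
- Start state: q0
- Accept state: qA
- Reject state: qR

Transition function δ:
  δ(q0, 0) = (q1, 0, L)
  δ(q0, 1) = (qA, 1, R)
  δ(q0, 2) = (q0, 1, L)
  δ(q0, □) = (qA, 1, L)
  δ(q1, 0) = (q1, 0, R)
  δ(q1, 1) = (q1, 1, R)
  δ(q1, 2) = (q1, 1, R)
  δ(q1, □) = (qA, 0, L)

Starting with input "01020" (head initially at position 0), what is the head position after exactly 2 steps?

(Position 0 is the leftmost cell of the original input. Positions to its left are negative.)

Execution trace (head position shown):
Step 0: [q0]01020  (head at position 0)
Step 1: move left → [q1]□01020  (head at position -1)
Step 2: move left → [qA]□001020  (head at position -2)

After 2 steps, the head is at position -2.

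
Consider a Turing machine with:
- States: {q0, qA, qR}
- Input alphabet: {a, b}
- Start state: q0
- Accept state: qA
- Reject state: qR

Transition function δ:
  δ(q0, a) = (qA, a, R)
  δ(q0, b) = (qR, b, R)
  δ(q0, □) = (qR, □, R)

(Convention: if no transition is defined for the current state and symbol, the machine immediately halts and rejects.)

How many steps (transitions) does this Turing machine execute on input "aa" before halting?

Execution trace:
Initial: [q0]aa
Step 1: δ(q0, a) = (qA, a, R) → a[qA]a

The machine reaches the accept state qA and halts.

The machine executed 1 step before halting.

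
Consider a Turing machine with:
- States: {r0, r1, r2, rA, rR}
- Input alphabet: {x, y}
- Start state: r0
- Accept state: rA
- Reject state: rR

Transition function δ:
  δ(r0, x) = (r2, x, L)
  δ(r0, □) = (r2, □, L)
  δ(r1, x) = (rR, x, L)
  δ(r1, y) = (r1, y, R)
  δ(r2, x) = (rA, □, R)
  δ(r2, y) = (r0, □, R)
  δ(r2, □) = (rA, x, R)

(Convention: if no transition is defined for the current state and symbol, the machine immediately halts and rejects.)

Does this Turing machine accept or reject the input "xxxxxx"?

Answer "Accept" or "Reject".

Execution trace:
Initial: [r0]xxxxxx
Step 1: δ(r0, x) = (r2, x, L) → [r2]□xxxxxx
Step 2: δ(r2, □) = (rA, x, R) → x[rA]xxxxxx

The machine reaches the accept state rA and halts.

Answer: Accept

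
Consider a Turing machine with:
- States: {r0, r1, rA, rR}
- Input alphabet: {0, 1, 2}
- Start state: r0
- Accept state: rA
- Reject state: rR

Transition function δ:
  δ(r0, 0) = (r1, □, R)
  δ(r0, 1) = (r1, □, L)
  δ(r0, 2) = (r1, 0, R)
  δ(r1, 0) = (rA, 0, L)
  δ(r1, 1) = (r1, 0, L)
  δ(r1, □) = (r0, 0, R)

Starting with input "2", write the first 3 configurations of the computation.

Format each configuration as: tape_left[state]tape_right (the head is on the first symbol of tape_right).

Transitions applied:
Step 1: δ(r0, 2) = (r1, 0, R)
Step 2: δ(r1, □) = (r0, 0, R)

The first 3 configurations are:
[r0]2 ⊢ 0[r1]□ ⊢ 00[r0]□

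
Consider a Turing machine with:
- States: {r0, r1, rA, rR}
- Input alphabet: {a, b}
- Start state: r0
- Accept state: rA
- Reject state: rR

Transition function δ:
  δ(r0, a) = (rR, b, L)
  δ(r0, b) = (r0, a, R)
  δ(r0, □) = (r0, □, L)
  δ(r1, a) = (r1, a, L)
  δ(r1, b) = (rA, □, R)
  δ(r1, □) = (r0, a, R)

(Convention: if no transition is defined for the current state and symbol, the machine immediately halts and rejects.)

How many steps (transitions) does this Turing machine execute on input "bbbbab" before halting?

Execution trace:
Initial: [r0]bbbbab
Step 1: δ(r0, b) = (r0, a, R) → a[r0]bbbab
Step 2: δ(r0, b) = (r0, a, R) → aa[r0]bbab
Step 3: δ(r0, b) = (r0, a, R) → aaa[r0]bab
Step 4: δ(r0, b) = (r0, a, R) → aaaa[r0]ab
Step 5: δ(r0, a) = (rR, b, L) → aaa[rR]abb

The machine reaches the reject state rR and halts.

The machine executed 5 steps before halting.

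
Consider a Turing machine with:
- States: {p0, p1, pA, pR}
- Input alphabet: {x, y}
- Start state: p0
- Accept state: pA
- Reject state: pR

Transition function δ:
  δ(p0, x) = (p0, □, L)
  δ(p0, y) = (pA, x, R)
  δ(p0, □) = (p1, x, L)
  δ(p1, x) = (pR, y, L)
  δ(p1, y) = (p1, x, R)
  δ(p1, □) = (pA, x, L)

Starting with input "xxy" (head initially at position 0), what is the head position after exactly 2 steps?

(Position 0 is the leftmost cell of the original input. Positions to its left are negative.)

Execution trace (head position shown):
Step 0: [p0]xxy  (head at position 0)
Step 1: move left → [p0]□□xy  (head at position -1)
Step 2: move left → [p1]□x□xy  (head at position -2)

After 2 steps, the head is at position -2.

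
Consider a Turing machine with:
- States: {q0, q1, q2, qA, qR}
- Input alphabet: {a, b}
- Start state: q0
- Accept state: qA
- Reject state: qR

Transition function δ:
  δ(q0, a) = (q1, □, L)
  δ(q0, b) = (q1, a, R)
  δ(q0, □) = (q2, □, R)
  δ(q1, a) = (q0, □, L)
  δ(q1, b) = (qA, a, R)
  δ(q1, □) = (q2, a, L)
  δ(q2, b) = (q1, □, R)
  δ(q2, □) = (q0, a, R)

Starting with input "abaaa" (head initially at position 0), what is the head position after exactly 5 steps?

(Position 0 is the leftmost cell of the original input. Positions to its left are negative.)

Execution trace (head position shown):
Step 0: [q0]abaaa  (head at position 0)
Step 1: move left → [q1]□□baaa  (head at position -1)
Step 2: move left → [q2]□a□baaa  (head at position -2)
Step 3: move right → a[q0]a□baaa  (head at position -1)
Step 4: move left → [q1]a□□baaa  (head at position -2)
Step 5: move left → [q0]□□□□baaa  (head at position -3)

After 5 steps, the head is at position -3.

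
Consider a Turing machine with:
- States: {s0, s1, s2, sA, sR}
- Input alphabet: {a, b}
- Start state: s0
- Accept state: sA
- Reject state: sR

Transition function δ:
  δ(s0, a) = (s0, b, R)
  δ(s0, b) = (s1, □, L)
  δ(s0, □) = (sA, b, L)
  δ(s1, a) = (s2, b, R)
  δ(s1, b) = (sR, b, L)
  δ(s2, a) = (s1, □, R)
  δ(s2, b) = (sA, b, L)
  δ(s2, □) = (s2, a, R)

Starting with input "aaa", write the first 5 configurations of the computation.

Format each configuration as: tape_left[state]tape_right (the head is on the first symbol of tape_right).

Transitions applied:
Step 1: δ(s0, a) = (s0, b, R)
Step 2: δ(s0, a) = (s0, b, R)
Step 3: δ(s0, a) = (s0, b, R)
Step 4: δ(s0, □) = (sA, b, L)

The first 5 configurations are:
[s0]aaa ⊢ b[s0]aa ⊢ bb[s0]a ⊢ bbb[s0]□ ⊢ bb[sA]bb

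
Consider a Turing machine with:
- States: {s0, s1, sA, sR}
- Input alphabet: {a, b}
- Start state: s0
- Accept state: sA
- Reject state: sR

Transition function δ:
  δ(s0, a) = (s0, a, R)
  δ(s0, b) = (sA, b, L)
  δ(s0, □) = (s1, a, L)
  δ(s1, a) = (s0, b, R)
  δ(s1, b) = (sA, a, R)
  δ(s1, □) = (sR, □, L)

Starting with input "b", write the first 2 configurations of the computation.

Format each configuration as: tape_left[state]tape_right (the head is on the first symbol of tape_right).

Transitions applied:
Step 1: δ(s0, b) = (sA, b, L)

The first 2 configurations are:
[s0]b ⊢ [sA]□b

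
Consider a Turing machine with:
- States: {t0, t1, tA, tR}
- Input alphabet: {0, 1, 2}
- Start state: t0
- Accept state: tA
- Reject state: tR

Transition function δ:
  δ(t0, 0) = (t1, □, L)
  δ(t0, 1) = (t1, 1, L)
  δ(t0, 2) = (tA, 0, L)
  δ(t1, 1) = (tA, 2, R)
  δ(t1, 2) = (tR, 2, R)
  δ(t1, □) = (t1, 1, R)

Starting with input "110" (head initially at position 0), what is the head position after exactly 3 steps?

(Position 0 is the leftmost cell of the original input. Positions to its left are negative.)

Execution trace (head position shown):
Step 0: [t0]110  (head at position 0)
Step 1: move left → [t1]□110  (head at position -1)
Step 2: move right → 1[t1]110  (head at position 0)
Step 3: move right → 12[tA]10  (head at position 1)

After 3 steps, the head is at position 1.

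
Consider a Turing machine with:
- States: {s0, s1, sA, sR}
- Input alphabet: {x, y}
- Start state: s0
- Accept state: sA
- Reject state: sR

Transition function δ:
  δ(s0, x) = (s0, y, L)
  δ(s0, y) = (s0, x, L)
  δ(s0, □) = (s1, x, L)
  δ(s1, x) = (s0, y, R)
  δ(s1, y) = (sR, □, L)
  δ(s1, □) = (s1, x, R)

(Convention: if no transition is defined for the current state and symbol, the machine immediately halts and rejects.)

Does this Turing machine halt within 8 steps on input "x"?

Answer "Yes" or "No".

Execution trace:
Initial: [s0]x
Step 1: δ(s0, x) = (s0, y, L) → [s0]□y
Step 2: δ(s0, □) = (s1, x, L) → [s1]□xy
Step 3: δ(s1, □) = (s1, x, R) → x[s1]xy
Step 4: δ(s1, x) = (s0, y, R) → xy[s0]y
Step 5: δ(s0, y) = (s0, x, L) → x[s0]yx
Step 6: δ(s0, y) = (s0, x, L) → [s0]xxx
Step 7: δ(s0, x) = (s0, y, L) → [s0]□yxx
Step 8: δ(s0, □) = (s1, x, L) → [s1]□xyxx

The machine has not reached a halting state after 8 steps.
The machine did not halt within the 8-step bound.

Answer: No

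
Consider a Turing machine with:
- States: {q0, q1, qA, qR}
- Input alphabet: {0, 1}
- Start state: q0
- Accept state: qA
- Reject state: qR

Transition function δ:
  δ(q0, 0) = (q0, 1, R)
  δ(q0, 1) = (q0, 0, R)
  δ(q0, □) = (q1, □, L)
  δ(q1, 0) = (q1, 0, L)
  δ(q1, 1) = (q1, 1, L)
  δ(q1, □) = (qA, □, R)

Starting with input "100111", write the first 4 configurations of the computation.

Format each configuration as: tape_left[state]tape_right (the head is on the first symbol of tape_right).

Transitions applied:
Step 1: δ(q0, 1) = (q0, 0, R)
Step 2: δ(q0, 0) = (q0, 1, R)
Step 3: δ(q0, 0) = (q0, 1, R)

The first 4 configurations are:
[q0]100111 ⊢ 0[q0]00111 ⊢ 01[q0]0111 ⊢ 011[q0]111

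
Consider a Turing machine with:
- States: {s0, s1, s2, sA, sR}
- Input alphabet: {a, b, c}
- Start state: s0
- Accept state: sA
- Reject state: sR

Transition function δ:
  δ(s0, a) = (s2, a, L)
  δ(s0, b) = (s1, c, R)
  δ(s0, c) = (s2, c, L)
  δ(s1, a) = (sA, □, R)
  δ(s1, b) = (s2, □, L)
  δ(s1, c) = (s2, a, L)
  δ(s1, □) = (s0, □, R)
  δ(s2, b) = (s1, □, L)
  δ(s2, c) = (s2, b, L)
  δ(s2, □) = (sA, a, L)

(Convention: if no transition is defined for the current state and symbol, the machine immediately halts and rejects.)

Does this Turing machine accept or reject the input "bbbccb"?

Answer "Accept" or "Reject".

Execution trace:
Initial: [s0]bbbccb
Step 1: δ(s0, b) = (s1, c, R) → c[s1]bbccb
Step 2: δ(s1, b) = (s2, □, L) → [s2]c□bccb
Step 3: δ(s2, c) = (s2, b, L) → [s2]□b□bccb
Step 4: δ(s2, □) = (sA, a, L) → [sA]□ab□bccb

The machine reaches the accept state sA and halts.

Answer: Accept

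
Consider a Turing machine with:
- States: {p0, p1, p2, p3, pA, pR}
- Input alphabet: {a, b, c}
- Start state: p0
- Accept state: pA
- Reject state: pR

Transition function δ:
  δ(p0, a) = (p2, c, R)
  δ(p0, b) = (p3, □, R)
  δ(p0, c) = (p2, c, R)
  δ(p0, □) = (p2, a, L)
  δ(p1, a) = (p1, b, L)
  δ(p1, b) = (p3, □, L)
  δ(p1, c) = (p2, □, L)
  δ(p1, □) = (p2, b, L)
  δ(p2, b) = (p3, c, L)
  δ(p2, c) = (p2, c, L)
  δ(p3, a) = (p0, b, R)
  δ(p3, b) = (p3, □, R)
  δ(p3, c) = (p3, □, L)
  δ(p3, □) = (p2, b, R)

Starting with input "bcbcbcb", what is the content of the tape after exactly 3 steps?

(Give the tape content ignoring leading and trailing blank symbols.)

Execution trace:
Initial: [p0]bcbcbcb
Step 1: δ(p0, b) = (p3, □, R) → □[p3]cbcbcb
Step 2: δ(p3, c) = (p3, □, L) → [p3]□□bcbcb
Step 3: δ(p3, □) = (p2, b, R) → b[p2]□bcbcb

No transition is defined for δ(p2, □). By convention the machine halts and rejects.

After 3 steps, the tape (ignoring leading/trailing blanks) is: b□bcbcb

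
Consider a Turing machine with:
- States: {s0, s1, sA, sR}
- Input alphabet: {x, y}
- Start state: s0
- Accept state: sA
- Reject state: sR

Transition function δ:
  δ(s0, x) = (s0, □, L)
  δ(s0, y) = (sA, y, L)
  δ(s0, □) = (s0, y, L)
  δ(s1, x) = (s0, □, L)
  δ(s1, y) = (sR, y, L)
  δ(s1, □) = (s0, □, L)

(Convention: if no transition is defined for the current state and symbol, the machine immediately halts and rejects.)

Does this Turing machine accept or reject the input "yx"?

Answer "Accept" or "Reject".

Execution trace:
Initial: [s0]yx
Step 1: δ(s0, y) = (sA, y, L) → [sA]□yx

The machine reaches the accept state sA and halts.

Answer: Accept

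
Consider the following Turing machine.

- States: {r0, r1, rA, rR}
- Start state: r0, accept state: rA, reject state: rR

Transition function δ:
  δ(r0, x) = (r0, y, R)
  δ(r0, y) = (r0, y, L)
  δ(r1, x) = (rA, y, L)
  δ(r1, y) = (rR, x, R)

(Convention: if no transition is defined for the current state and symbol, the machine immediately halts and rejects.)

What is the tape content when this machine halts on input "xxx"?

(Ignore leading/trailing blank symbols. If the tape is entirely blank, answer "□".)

Execution trace:
Initial: [r0]xxx
Step 1: δ(r0, x) = (r0, y, R) → y[r0]xx
Step 2: δ(r0, x) = (r0, y, R) → yy[r0]x
Step 3: δ(r0, x) = (r0, y, R) → yyy[r0]□

No transition is defined for δ(r0, □). By convention the machine halts and rejects.

Final tape (ignoring leading/trailing blanks): yyy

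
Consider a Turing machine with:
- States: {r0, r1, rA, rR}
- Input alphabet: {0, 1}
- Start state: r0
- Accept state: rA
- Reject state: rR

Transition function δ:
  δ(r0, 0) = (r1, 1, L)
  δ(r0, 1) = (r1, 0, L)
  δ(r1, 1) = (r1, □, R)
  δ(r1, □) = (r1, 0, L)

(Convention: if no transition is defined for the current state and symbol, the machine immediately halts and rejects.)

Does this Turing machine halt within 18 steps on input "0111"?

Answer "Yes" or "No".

Execution trace:
Initial: [r0]0111
Step 1: δ(r0, 0) = (r1, 1, L) → [r1]□1111
Step 2: δ(r1, □) = (r1, 0, L) → [r1]□01111
Step 3: δ(r1, □) = (r1, 0, L) → [r1]□001111
Step 4: δ(r1, □) = (r1, 0, L) → [r1]□0001111
Step 5: δ(r1, □) = (r1, 0, L) → [r1]□00001111
Step 6: δ(r1, □) = (r1, 0, L) → [r1]□000001111
Step 7: δ(r1, □) = (r1, 0, L) → [r1]□0000001111
Step 8: δ(r1, □) = (r1, 0, L) → [r1]□00000001111
Step 9: δ(r1, □) = (r1, 0, L) → [r1]□000000001111
Step 10: δ(r1, □) = (r1, 0, L) → [r1]□0000000001111
Step 11: δ(r1, □) = (r1, 0, L) → [r1]□00000000001111
Step 12: δ(r1, □) = (r1, 0, L) → [r1]□000000000001111
Step 13: δ(r1, □) = (r1, 0, L) → [r1]□0000000000001111
Step 14: δ(r1, □) = (r1, 0, L) → [r1]□00000000000001111
Step 15: δ(r1, □) = (r1, 0, L) → [r1]□000000000000001111
Step 16: δ(r1, □) = (r1, 0, L) → [r1]□0000000000000001111
Step 17: δ(r1, □) = (r1, 0, L) → [r1]□00000000000000001111
Step 18: δ(r1, □) = (r1, 0, L) → [r1]□000000000000000001111

The machine has not reached a halting state after 18 steps.
The machine did not halt within the 18-step bound.

Answer: No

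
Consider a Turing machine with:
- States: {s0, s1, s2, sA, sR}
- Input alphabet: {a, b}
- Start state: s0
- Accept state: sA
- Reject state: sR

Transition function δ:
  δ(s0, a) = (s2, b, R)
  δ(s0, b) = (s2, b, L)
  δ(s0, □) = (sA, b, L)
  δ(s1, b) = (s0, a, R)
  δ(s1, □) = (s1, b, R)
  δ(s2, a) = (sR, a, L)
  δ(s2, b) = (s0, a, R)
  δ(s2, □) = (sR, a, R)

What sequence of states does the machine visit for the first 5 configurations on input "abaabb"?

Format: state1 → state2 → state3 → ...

Execution trace:
Initial: [s0]abaabb
Step 1: δ(s0, a) = (s2, b, R) → b[s2]baabb
Step 2: δ(s2, b) = (s0, a, R) → ba[s0]aabb
Step 3: δ(s0, a) = (s2, b, R) → bab[s2]abb
Step 4: δ(s2, a) = (sR, a, L) → ba[sR]babb

The machine reaches the reject state sR and halts.

State sequence: s0 → s2 → s0 → s2 → sR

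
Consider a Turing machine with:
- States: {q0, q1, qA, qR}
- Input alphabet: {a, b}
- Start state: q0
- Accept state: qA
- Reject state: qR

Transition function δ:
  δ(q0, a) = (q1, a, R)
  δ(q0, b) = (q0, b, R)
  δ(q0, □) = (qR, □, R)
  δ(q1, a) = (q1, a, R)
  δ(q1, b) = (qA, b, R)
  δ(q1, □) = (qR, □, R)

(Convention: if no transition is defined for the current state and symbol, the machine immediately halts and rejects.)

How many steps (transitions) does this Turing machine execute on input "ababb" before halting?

Execution trace:
Initial: [q0]ababb
Step 1: δ(q0, a) = (q1, a, R) → a[q1]babb
Step 2: δ(q1, b) = (qA, b, R) → ab[qA]abb

The machine reaches the accept state qA and halts.

The machine executed 2 steps before halting.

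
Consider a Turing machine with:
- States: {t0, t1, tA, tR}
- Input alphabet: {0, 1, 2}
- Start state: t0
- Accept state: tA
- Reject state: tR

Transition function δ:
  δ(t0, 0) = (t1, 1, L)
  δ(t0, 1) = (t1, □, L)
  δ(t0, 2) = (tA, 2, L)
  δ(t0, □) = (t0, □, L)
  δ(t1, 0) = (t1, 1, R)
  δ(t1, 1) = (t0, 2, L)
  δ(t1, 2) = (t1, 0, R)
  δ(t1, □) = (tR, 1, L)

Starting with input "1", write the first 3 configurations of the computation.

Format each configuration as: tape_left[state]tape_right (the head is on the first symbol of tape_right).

Transitions applied:
Step 1: δ(t0, 1) = (t1, □, L)
Step 2: δ(t1, □) = (tR, 1, L)

The first 3 configurations are:
[t0]1 ⊢ [t1]□□ ⊢ [tR]□1□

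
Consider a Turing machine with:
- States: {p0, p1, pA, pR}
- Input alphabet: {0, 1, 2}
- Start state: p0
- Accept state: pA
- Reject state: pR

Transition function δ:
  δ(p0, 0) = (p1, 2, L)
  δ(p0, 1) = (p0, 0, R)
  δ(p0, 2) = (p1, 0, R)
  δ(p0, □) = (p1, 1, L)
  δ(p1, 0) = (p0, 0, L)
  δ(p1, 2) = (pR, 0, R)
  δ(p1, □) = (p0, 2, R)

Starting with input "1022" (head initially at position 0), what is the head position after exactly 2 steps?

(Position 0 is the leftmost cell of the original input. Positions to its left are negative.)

Execution trace (head position shown):
Step 0: [p0]1022  (head at position 0)
Step 1: move right → 0[p0]022  (head at position 1)
Step 2: move left → [p1]0222  (head at position 0)

After 2 steps, the head is at position 0.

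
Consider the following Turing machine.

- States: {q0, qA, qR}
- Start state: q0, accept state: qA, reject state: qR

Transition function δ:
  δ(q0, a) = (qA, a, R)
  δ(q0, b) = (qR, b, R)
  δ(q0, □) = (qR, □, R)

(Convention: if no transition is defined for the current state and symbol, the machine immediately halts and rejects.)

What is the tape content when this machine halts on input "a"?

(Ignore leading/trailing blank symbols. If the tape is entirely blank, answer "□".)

Execution trace:
Initial: [q0]a
Step 1: δ(q0, a) = (qA, a, R) → a[qA]□

The machine reaches the accept state qA and halts.

Final tape (ignoring leading/trailing blanks): a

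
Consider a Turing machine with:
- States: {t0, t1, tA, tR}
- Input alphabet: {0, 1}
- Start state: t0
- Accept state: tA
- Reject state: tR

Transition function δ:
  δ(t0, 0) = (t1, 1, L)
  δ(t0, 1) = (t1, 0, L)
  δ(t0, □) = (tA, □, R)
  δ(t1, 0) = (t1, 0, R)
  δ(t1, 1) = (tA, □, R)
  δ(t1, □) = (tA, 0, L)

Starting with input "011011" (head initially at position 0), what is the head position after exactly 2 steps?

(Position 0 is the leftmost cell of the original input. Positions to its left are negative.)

Execution trace (head position shown):
Step 0: [t0]011011  (head at position 0)
Step 1: move left → [t1]□111011  (head at position -1)
Step 2: move left → [tA]□0111011  (head at position -2)

After 2 steps, the head is at position -2.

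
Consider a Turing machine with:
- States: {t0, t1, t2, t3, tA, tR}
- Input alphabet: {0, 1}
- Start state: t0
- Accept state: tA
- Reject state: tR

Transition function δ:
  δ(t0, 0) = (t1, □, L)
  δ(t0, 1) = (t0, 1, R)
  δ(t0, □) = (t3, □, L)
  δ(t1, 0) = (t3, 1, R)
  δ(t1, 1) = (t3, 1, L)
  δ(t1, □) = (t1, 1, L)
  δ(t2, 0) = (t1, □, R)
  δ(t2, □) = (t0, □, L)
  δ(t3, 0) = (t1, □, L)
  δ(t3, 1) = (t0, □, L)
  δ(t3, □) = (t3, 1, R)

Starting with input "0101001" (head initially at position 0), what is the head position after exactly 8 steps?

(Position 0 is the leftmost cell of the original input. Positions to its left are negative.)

Execution trace (head position shown):
Step 0: [t0]0101001  (head at position 0)
Step 1: move left → [t1]□□101001  (head at position -1)
Step 2: move left → [t1]□1□101001  (head at position -2)
Step 3: move left → [t1]□11□101001  (head at position -3)
Step 4: move left → [t1]□111□101001  (head at position -4)
Step 5: move left → [t1]□1111□101001  (head at position -5)
Step 6: move left → [t1]□11111□101001  (head at position -6)
Step 7: move left → [t1]□111111□101001  (head at position -7)
Step 8: move left → [t1]□1111111□101001  (head at position -8)

After 8 steps, the head is at position -8.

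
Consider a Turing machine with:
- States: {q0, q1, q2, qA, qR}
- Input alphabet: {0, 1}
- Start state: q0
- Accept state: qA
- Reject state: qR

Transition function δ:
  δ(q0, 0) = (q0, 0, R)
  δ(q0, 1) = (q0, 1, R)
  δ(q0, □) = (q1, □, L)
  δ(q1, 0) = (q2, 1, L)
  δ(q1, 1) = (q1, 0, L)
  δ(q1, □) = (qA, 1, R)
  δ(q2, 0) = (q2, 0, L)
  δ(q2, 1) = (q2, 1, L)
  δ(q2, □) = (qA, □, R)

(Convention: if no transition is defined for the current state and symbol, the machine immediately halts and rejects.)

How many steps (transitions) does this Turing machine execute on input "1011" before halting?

Execution trace:
Initial: [q0]1011
Step 1: δ(q0, 1) = (q0, 1, R) → 1[q0]011
Step 2: δ(q0, 0) = (q0, 0, R) → 10[q0]11
Step 3: δ(q0, 1) = (q0, 1, R) → 101[q0]1
Step 4: δ(q0, 1) = (q0, 1, R) → 1011[q0]□
Step 5: δ(q0, □) = (q1, □, L) → 101[q1]1□
Step 6: δ(q1, 1) = (q1, 0, L) → 10[q1]10□
Step 7: δ(q1, 1) = (q1, 0, L) → 1[q1]000□
Step 8: δ(q1, 0) = (q2, 1, L) → [q2]1100□
Step 9: δ(q2, 1) = (q2, 1, L) → [q2]□1100□
Step 10: δ(q2, □) = (qA, □, R) → □[qA]1100□

The machine reaches the accept state qA and halts.

The machine executed 10 steps before halting.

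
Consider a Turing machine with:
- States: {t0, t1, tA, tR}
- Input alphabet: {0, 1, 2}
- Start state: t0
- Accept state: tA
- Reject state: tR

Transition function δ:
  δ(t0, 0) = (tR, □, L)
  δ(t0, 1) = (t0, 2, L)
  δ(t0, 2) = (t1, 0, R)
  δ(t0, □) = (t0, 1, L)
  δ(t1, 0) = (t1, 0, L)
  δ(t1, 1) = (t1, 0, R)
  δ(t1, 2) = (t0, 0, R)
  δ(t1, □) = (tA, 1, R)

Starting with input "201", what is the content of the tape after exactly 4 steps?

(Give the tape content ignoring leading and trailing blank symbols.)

Execution trace:
Initial: [t0]201
Step 1: δ(t0, 2) = (t1, 0, R) → 0[t1]01
Step 2: δ(t1, 0) = (t1, 0, L) → [t1]001
Step 3: δ(t1, 0) = (t1, 0, L) → [t1]□001
Step 4: δ(t1, □) = (tA, 1, R) → 1[tA]001

The machine reaches the accept state tA and halts.

After 4 steps, the tape (ignoring leading/trailing blanks) is: 1001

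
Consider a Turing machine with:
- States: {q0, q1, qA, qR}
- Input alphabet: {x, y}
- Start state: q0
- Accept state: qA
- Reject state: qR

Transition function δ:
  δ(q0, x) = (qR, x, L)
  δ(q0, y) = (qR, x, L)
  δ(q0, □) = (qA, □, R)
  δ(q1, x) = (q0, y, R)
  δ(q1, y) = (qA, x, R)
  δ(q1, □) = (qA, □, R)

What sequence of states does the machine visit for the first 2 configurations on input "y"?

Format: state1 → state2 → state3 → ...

Execution trace:
Initial: [q0]y
Step 1: δ(q0, y) = (qR, x, L) → [qR]□x

The machine reaches the reject state qR and halts.

State sequence: q0 → qR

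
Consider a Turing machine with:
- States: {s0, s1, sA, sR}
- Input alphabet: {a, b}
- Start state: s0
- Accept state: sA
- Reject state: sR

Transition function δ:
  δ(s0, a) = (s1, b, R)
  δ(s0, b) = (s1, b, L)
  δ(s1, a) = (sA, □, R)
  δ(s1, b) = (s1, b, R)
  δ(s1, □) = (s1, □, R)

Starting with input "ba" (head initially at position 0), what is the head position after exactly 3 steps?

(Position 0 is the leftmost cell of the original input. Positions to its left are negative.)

Execution trace (head position shown):
Step 0: [s0]ba  (head at position 0)
Step 1: move left → [s1]□ba  (head at position -1)
Step 2: move right → □[s1]ba  (head at position 0)
Step 3: move right → □b[s1]a  (head at position 1)

After 3 steps, the head is at position 1.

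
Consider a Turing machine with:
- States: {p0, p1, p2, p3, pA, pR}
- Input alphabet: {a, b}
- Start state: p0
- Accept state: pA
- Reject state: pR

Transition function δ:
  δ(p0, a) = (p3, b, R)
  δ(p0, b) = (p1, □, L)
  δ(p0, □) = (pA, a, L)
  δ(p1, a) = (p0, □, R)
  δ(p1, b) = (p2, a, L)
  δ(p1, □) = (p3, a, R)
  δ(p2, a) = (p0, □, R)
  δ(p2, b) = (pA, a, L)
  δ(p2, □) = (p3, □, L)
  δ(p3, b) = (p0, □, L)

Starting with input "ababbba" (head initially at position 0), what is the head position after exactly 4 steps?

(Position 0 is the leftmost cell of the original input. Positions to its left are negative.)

Execution trace (head position shown):
Step 0: [p0]ababbba  (head at position 0)
Step 1: move right → b[p3]babbba  (head at position 1)
Step 2: move left → [p0]b□abbba  (head at position 0)
Step 3: move left → [p1]□□□abbba  (head at position -1)
Step 4: move right → a[p3]□□abbba  (head at position 0)

After 4 steps, the head is at position 0.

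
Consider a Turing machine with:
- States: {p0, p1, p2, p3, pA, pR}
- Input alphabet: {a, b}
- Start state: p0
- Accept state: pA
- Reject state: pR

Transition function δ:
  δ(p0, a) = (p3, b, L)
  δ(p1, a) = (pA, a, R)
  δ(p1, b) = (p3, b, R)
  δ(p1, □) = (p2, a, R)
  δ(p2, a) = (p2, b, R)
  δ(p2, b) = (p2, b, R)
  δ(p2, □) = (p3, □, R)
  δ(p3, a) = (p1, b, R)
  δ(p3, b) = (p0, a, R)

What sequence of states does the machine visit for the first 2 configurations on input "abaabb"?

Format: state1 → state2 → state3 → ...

Execution trace:
Initial: [p0]abaabb
Step 1: δ(p0, a) = (p3, b, L) → [p3]□bbaabb

No transition is defined for δ(p3, □). By convention the machine halts and rejects.

State sequence: p0 → p3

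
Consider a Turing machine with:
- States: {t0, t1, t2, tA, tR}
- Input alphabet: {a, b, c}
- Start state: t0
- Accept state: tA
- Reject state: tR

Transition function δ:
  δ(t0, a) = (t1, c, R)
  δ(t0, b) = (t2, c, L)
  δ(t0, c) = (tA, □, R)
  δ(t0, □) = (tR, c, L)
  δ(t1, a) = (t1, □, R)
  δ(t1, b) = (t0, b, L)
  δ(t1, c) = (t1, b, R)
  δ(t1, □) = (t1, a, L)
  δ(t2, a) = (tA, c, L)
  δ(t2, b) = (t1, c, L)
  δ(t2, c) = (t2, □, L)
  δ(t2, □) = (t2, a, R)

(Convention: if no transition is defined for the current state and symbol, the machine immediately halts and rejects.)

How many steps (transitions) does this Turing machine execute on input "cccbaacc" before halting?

Execution trace:
Initial: [t0]cccbaacc
Step 1: δ(t0, c) = (tA, □, R) → □[tA]ccbaacc

The machine reaches the accept state tA and halts.

The machine executed 1 step before halting.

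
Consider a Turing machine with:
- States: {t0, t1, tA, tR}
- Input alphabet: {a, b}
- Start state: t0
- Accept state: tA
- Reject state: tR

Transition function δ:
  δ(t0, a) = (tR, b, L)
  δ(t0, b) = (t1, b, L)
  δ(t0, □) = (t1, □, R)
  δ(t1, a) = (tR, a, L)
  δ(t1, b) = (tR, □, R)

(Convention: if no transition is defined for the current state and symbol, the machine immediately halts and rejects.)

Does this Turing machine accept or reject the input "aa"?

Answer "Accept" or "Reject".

Execution trace:
Initial: [t0]aa
Step 1: δ(t0, a) = (tR, b, L) → [tR]□ba

The machine reaches the reject state tR and halts.

Answer: Reject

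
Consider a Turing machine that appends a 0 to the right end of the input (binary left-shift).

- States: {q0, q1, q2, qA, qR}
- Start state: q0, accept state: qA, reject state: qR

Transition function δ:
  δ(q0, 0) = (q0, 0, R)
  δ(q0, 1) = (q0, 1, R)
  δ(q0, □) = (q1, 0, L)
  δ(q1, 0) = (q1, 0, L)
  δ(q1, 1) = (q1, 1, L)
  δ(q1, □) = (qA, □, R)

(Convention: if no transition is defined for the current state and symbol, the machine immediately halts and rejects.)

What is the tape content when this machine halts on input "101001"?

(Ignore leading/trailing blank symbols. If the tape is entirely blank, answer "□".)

Execution trace:
Initial: [q0]101001
Step 1: δ(q0, 1) = (q0, 1, R) → 1[q0]01001
Step 2: δ(q0, 0) = (q0, 0, R) → 10[q0]1001
Step 3: δ(q0, 1) = (q0, 1, R) → 101[q0]001
Step 4: δ(q0, 0) = (q0, 0, R) → 1010[q0]01
Step 5: δ(q0, 0) = (q0, 0, R) → 10100[q0]1
Step 6: δ(q0, 1) = (q0, 1, R) → 101001[q0]□
Step 7: δ(q0, □) = (q1, 0, L) → 10100[q1]10
Step 8: δ(q1, 1) = (q1, 1, L) → 1010[q1]010
Step 9: δ(q1, 0) = (q1, 0, L) → 101[q1]0010
Step 10: δ(q1, 0) = (q1, 0, L) → 10[q1]10010
Step 11: δ(q1, 1) = (q1, 1, L) → 1[q1]010010
Step 12: δ(q1, 0) = (q1, 0, L) → [q1]1010010
Step 13: δ(q1, 1) = (q1, 1, L) → [q1]□1010010
Step 14: δ(q1, □) = (qA, □, R) → □[qA]1010010

The machine reaches the accept state qA and halts.

Final tape (ignoring leading/trailing blanks): 1010010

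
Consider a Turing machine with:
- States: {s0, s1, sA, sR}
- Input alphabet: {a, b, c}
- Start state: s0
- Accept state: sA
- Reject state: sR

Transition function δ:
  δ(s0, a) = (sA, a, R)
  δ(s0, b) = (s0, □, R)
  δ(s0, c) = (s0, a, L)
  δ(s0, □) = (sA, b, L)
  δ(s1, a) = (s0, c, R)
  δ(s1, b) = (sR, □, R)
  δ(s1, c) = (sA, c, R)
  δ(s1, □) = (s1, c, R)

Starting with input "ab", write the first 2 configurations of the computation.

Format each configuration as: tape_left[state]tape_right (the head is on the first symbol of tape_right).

Transitions applied:
Step 1: δ(s0, a) = (sA, a, R)

The first 2 configurations are:
[s0]ab ⊢ a[sA]b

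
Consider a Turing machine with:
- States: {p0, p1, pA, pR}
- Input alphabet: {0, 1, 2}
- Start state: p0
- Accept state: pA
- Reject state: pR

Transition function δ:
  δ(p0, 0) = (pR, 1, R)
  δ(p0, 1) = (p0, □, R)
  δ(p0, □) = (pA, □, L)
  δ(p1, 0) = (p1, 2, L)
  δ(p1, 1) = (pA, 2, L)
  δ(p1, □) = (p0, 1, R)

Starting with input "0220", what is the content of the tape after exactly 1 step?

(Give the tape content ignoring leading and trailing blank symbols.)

Execution trace:
Initial: [p0]0220
Step 1: δ(p0, 0) = (pR, 1, R) → 1[pR]220

The machine reaches the reject state pR and halts.

After 1 step, the tape (ignoring leading/trailing blanks) is: 1220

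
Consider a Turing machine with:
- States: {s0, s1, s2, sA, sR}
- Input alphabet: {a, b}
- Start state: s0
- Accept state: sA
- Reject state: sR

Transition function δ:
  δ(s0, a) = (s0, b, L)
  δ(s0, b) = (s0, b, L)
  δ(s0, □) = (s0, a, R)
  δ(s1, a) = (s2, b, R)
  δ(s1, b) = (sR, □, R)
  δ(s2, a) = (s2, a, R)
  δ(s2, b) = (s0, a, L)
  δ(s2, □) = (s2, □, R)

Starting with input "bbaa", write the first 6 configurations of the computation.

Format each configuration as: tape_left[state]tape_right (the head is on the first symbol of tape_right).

Transitions applied:
Step 1: δ(s0, b) = (s0, b, L)
Step 2: δ(s0, □) = (s0, a, R)
Step 3: δ(s0, b) = (s0, b, L)
Step 4: δ(s0, a) = (s0, b, L)
Step 5: δ(s0, □) = (s0, a, R)

The first 6 configurations are:
[s0]bbaa ⊢ [s0]□bbaa ⊢ a[s0]bbaa ⊢ [s0]abbaa ⊢ [s0]□bbbaa ⊢ a[s0]bbbaa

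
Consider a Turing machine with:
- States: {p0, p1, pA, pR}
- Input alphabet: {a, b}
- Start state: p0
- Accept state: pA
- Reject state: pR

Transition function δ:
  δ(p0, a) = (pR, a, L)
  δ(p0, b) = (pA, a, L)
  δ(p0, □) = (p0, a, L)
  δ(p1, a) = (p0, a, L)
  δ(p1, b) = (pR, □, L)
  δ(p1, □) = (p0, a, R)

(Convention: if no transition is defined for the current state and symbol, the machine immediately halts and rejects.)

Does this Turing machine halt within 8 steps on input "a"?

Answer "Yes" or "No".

Execution trace:
Initial: [p0]a
Step 1: δ(p0, a) = (pR, a, L) → [pR]□a

The machine reaches the reject state pR and halts.
The machine halted after 1 step (within the 8-step bound).

Answer: Yes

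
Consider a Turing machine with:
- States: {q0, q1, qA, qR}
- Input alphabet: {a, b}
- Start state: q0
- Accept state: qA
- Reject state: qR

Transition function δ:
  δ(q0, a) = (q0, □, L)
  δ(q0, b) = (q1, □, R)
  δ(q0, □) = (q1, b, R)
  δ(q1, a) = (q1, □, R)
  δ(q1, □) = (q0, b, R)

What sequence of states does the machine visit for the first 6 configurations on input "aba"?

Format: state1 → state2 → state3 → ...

Execution trace:
Initial: [q0]aba
Step 1: δ(q0, a) = (q0, □, L) → [q0]□□ba
Step 2: δ(q0, □) = (q1, b, R) → b[q1]□ba
Step 3: δ(q1, □) = (q0, b, R) → bb[q0]ba
Step 4: δ(q0, b) = (q1, □, R) → bb□[q1]a
Step 5: δ(q1, a) = (q1, □, R) → bb□□[q1]□

State sequence: q0 → q0 → q1 → q0 → q1 → q1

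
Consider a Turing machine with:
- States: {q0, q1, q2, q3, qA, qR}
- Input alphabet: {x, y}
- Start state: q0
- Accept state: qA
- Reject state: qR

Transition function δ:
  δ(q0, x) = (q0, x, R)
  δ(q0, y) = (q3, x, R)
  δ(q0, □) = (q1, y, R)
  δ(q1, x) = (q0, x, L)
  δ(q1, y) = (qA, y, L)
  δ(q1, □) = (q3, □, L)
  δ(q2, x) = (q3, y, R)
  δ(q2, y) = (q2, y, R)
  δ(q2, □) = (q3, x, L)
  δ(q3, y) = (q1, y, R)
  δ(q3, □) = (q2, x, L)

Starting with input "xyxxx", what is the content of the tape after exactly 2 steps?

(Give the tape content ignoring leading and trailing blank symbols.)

Execution trace:
Initial: [q0]xyxxx
Step 1: δ(q0, x) = (q0, x, R) → x[q0]yxxx
Step 2: δ(q0, y) = (q3, x, R) → xx[q3]xxx

No transition is defined for δ(q3, x). By convention the machine halts and rejects.

After 2 steps, the tape (ignoring leading/trailing blanks) is: xxxxx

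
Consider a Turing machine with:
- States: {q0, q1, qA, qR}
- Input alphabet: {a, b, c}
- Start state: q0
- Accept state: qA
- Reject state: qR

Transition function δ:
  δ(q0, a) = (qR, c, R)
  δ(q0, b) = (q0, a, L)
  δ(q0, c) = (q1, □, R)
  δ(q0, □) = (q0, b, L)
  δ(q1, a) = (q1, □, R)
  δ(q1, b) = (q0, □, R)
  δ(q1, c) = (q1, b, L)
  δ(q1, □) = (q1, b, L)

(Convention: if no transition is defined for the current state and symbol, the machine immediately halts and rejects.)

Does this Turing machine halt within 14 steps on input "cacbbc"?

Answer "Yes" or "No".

Execution trace:
Initial: [q0]cacbbc
Step 1: δ(q0, c) = (q1, □, R) → □[q1]acbbc
Step 2: δ(q1, a) = (q1, □, R) → □□[q1]cbbc
Step 3: δ(q1, c) = (q1, b, L) → □[q1]□bbbc
Step 4: δ(q1, □) = (q1, b, L) → [q1]□bbbbc
Step 5: δ(q1, □) = (q1, b, L) → [q1]□bbbbbc
Step 6: δ(q1, □) = (q1, b, L) → [q1]□bbbbbbc
Step 7: δ(q1, □) = (q1, b, L) → [q1]□bbbbbbbc
Step 8: δ(q1, □) = (q1, b, L) → [q1]□bbbbbbbbc
Step 9: δ(q1, □) = (q1, b, L) → [q1]□bbbbbbbbbc
Step 10: δ(q1, □) = (q1, b, L) → [q1]□bbbbbbbbbbc
Step 11: δ(q1, □) = (q1, b, L) → [q1]□bbbbbbbbbbbc
Step 12: δ(q1, □) = (q1, b, L) → [q1]□bbbbbbbbbbbbc
Step 13: δ(q1, □) = (q1, b, L) → [q1]□bbbbbbbbbbbbbc
Step 14: δ(q1, □) = (q1, b, L) → [q1]□bbbbbbbbbbbbbbc

The machine has not reached a halting state after 14 steps.
The machine did not halt within the 14-step bound.

Answer: No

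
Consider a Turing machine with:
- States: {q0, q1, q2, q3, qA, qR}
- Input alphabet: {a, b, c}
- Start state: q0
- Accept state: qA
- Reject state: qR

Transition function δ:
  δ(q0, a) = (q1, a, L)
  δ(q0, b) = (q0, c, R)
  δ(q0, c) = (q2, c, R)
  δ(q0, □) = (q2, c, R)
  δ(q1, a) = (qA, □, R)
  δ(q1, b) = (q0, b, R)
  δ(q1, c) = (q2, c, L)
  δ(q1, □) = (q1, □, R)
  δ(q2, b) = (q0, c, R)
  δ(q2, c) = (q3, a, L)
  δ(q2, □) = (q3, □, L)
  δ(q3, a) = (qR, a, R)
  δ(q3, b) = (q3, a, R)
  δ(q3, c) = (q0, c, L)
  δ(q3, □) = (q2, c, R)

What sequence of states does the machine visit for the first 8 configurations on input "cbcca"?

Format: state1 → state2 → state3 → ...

Execution trace:
Initial: [q0]cbcca
Step 1: δ(q0, c) = (q2, c, R) → c[q2]bcca
Step 2: δ(q2, b) = (q0, c, R) → cc[q0]cca
Step 3: δ(q0, c) = (q2, c, R) → ccc[q2]ca
Step 4: δ(q2, c) = (q3, a, L) → cc[q3]caa
Step 5: δ(q3, c) = (q0, c, L) → c[q0]ccaa
Step 6: δ(q0, c) = (q2, c, R) → cc[q2]caa
Step 7: δ(q2, c) = (q3, a, L) → c[q3]caaa

State sequence: q0 → q2 → q0 → q2 → q3 → q0 → q2 → q3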